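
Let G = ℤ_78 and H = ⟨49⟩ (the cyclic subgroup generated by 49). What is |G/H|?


|⟨49⟩| = n / gcd(49, 78) = 78 / 1 = 78
H is normal (ℤ_78 is abelian).
|G/H| = |G| / |H| = 78 / 78 = 1

|G/H| = 1


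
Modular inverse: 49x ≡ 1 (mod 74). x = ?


Use the extended Euclidean algorithm to write 1 = 49·s + 74·t; then s mod 74 is the inverse.
Euclidean algorithm:
  49 = 0·74 + 49
  74 = 1·49 + 25
  49 = 1·25 + 24
  25 = 1·24 + 1
  24 = 24·1 + 0
gcd(49,74) = 1
Back-substitution gives: 49·(-3) + 74·(2) = 1
So 49⁻¹ ≡ -3 ≡ 71 (mod 74)
Check: 49 × 71 = 3479 ≡ 1 (mod 74) ✓

49⁻¹ ≡ 71 (mod 74)


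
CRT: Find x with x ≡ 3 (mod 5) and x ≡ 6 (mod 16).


m₁ = 5, m₂ = 16, gcd = 1, so CRT applies. M = m₁·m₂ = 80
Let M₁ = M/m₁ = 16, M₂ = M/m₂ = 5
Find y₁ ≡ M₁⁻¹ (mod m₁): 16⁻¹ ≡ 1 (mod 5)
Find y₂ ≡ M₂⁻¹ (mod m₂): 5⁻¹ ≡ 13 (mod 16)
x = a₁·M₁·y₁ + a₂·M₂·y₂ = 3·16·1 + 6·5·13 = 438
Reduce mod 80: x ≡ 38
Check: 38 mod 5 = 3 ✓, 38 mod 16 = 6 ✓

x ≡ 38 (mod 80)


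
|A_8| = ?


|A_n| = n!/2 (even permutations)
|A_8| = 8!/2 = 40320/2 = 20160

|A_8| = 20160


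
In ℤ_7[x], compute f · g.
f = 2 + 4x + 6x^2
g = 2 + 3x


Expand and collect like terms; reduce coefficients mod 7:
x^0: 2·2 = 4 ≡ 4 (mod 7)
x^1: 2·3 + 4·2 = 14 ≡ 0 (mod 7)
x^2: 4·3 + 6·2 = 24 ≡ 3 (mod 7)
x^3: 6·3 = 18 ≡ 4 (mod 7)
Result: 4 + 3x^2 + 4x^3

f · g = 4 + 3x^2 + 4x^3


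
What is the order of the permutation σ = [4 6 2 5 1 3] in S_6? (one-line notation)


Cycle decomposition: (1 4 5) (2 6 3)
Cycle lengths: 3, 3
Order = lcm(3, 3) = 3

ord(σ) = 3


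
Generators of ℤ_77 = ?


g generates ℤ_n iff gcd(g,n) = 1
Prime factors of 77: 7, 11
Generators are g ∈ {1,...,76} not divisible by any of these primes.
Generators: {1, 2, 3, 4, 5, 6, 8, 9, 10, 12, 13, 15, 16, 17, 18, 19, 20, 23, 24, 25, 26, 27, 29, 30, 31, 32, 34, 36, 37, 38, 39, 40, 41, 43, 45, 46, 47, 48, 50, 51, 52, 53, 54, 57, 58, 59, 60, 61, 62, 64, 65, 67, 68, 69, 71, 72, 73, 74, 75, 76}
Number of generators = φ(77) = 60

Generators of ℤ_77 = {1, 2, 3, 4, 5, 6, 8, 9, 10, 12, 13, 15, 16, 17, 18, 19, 20, 23, 24, 25, 26, 27, 29, 30, 31, 32, 34, 36, 37, 38, 39, 40, 41, 43, 45, 46, 47, 48, 50, 51, 52, 53, 54, 57, 58, 59, 60, 61, 62, 64, 65, 67, 68, 69, 71, 72, 73, 74, 75, 76}


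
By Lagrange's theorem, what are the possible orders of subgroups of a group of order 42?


Lagrange's theorem: |H| divides |G|
|G| = 42
Divisors of 42: 1, 2, 3, 6, 7, 14, 21, 42

Possible subgroup orders: {1, 2, 3, 6, 7, 14, 21, 42}


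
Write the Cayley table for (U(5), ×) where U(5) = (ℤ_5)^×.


Elements: {1, 2, 3, 4}
Operation: multiplication mod 5
Entry (a, b) = (a × b) mod 5

Cayley table:
  | 1 | 2 | 3 | 4
1 | 1 | 2 | 3 | 4
2 | 2 | 4 | 1 | 3
3 | 3 | 1 | 4 | 2
4 | 4 | 3 | 2 | 1


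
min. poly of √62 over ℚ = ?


√62 satisfies x² - 62 = 0, irreducible over ℚ since 62 is squarefree

Minimal polynomial: x² - 62


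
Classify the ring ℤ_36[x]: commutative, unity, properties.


ℤ_36 has zero divisors (2·18 ≡ 0), and these lift to constant zero divisors in ℤ_36[x]; so not an integral domain
Commutative: Yes
Integral domain: No
Has unity: Yes

ℤ_36[x]: Commutative=Yes, Unity=Yes


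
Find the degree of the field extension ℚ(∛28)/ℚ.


∛28 has minimal polynomial x³ - 28 (irreducible over ℚ since 28 is not a perfect cube)

[ℚ(∛28)/ℚ] = 3


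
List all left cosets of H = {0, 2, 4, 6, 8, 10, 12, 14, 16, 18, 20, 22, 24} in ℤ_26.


H = {0, 2, 4, 6, 8, 10, 12, 14, 16, 18, 20, 22, 24}, |H| = 13
Number of cosets = |G|/|H| = 26/13 = 2
0 + H = {0, 2, 4, 6, 8, 10, 12, 14, 16, 18, 20, 22, 24}
1 + H = {1, 3, 5, 7, 9, 11, 13, 15, 17, 19, 21, 23, 25}

Cosets: 0+H={0,2,4,6,8,10,12,14,16,18,20,22,24}; 1+H={1,3,5,7,9,11,13,15,17,19,21,23,25}


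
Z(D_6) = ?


Z(G) = {g ∈ G | gx = xg for all x ∈ G}
For even n, Z(D_n) = {e, r^(n/2)}: the 180° rotation r^3 commutes with every reflection and rotation

Z(D_6) = {e, r^3}


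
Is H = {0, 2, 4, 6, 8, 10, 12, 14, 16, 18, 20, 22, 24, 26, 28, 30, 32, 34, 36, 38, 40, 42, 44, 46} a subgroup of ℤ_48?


Subgroup test for H = {0, 2, 4, 6, 8, 10, 12, 14, 16, 18, 20, 22, 24, 26, 28, 30, 32, 34, 36, 38, 40, 42, 44, 46} in (ℤ_48, +):
(1) 0 ∈ H? Yes
(2) Closure: for all a,b ∈ H, (a+b) mod 48 ∈ H? Yes
(3) Inverses: for all a ∈ H, -a mod 48 ∈ H? Yes

Yes, H is a subgroup of ℤ_48


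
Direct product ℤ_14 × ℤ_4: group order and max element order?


|ℤ_14 × ℤ_4| = 14 × 4 = 56
Max element order = lcm(14,4) = 28
Cyclic? No (gcd=2)

|ℤ_14×ℤ_4| = 56, max element order = 28


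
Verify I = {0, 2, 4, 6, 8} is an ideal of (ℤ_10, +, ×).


Check ideal conditions for I = {0, 2, 4, 6, 8} in ℤ_10:
(1) I is an additive subgroup? Yes
(2) For r ∈ ℤ_10 and a ∈ I: r·a ∈ I? Yes

Yes, I is an ideal of ℤ_10


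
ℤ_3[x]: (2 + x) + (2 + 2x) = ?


Add coefficients mod 3:
x^0: 2 + 2 = 1 (mod 3)
x^1: 1 + 2 = 0 (mod 3)
Result: 1

f + g = 1


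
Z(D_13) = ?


Z(G) = {g ∈ G | gx = xg for all x ∈ G}
For odd n, Z(D_n) = {e}: no nontrivial rotation commutes with all reflections

Z(D_13) = {e}


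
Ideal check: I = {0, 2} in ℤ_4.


Check ideal conditions for I = {0, 2} in ℤ_4:
(1) I is an additive subgroup? Yes
(2) For r ∈ ℤ_4 and a ∈ I: r·a ∈ I? Yes

Yes, I is an ideal of ℤ_4


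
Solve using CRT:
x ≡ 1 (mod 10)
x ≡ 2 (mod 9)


m₁ = 10, m₂ = 9, gcd = 1, so CRT applies. M = m₁·m₂ = 90
Let M₁ = M/m₁ = 9, M₂ = M/m₂ = 10
Find y₁ ≡ M₁⁻¹ (mod m₁): 9⁻¹ ≡ 9 (mod 10)
Find y₂ ≡ M₂⁻¹ (mod m₂): 10⁻¹ ≡ 1 (mod 9)
x = a₁·M₁·y₁ + a₂·M₂·y₂ = 1·9·9 + 2·10·1 = 101
Reduce mod 90: x ≡ 11
Check: 11 mod 10 = 1 ✓, 11 mod 9 = 2 ✓

x ≡ 11 (mod 90)


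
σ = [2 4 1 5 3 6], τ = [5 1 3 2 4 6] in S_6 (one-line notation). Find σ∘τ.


σ∘τ: apply τ first, then σ
1 →τ 5 →σ 3
2 →τ 1 →σ 2
3 →τ 3 →σ 1
4 →τ 2 →σ 4
5 →τ 4 →σ 5
6 →τ 6 →σ 6

σ∘τ = [3 2 1 4 5 6]


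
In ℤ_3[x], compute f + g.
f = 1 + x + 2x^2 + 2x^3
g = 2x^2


Add coefficients mod 3:
x^0: 1 + 0 = 1 (mod 3)
x^1: 1 + 0 = 1 (mod 3)
x^2: 2 + 2 = 1 (mod 3)
x^3: 2 + 0 = 2 (mod 3)
Result: 1 + x + x^2 + 2x^3

f + g = 1 + x + x^2 + 2x^3


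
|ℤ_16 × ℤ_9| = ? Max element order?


|ℤ_16 × ℤ_9| = 16 × 9 = 144
Max element order = lcm(16,9) = 144
Cyclic? Yes (gcd=1)

|ℤ_16×ℤ_9| = 144, max element order = 144


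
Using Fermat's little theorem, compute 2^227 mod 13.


Fermat's little theorem: if p is prime and gcd(a,p)=1, then a^(p-1) ≡ 1 (mod p)
p = 13 is prime, gcd(2,13) = 1
Reduce exponent: 227 mod 12 = 11
So 2^227 ≡ 2^11 (mod 13)
2^11 mod 13 = 7

2^227 ≡ 7 (mod 13)


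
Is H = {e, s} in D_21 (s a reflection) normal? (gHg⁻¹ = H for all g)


H = {e, s} in D_21 (s a reflection)
r·s·r⁻¹ = sr⁻² ≠ s for n ≥ 3, so {e, s} is not closed under conjugation

No, not a normal subgroup


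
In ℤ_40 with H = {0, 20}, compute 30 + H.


30 + H = {30 + h (mod 40) : h ∈ H}
30+0=30, 30+20=10
30 + H = {10, 30} = 10 + H

30 + H = {10, 30}


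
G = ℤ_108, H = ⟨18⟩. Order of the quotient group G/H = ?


|⟨18⟩| = n / gcd(18, 108) = 108 / 18 = 6
H is normal (ℤ_108 is abelian).
|G/H| = |G| / |H| = 108 / 6 = 18

|G/H| = 18


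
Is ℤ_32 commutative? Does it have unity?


ℤ_32 is a commutative ring with unity 1; 32 = 2×16 is composite, so 2·16 ≡ 0 gives zero divisors (not an integral domain)
Commutative: Yes
Integral domain: No
Has unity: Yes

ℤ_32: Commutative=Yes, Unity=Yes


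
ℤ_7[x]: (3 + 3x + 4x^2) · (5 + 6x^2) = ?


Expand and collect like terms; reduce coefficients mod 7:
x^0: 3·5 = 15 ≡ 1 (mod 7)
x^1: 3·0 + 3·5 = 15 ≡ 1 (mod 7)
x^2: 3·6 + 3·0 + 4·5 = 38 ≡ 3 (mod 7)
x^3: 3·6 + 4·0 = 18 ≡ 4 (mod 7)
x^4: 4·6 = 24 ≡ 3 (mod 7)
Result: 1 + x + 3x^2 + 4x^3 + 3x^4

f · g = 1 + x + 3x^2 + 4x^3 + 3x^4


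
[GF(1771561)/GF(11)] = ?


GF(1771561) = GF(11^6), so the extension degree is 6

[GF(1771561)/GF(11)] = 6


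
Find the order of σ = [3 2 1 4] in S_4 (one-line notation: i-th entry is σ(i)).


Cycle decomposition: (1 3)
Cycle lengths: 2
Order = lcm(2) = 2

ord(σ) = 2


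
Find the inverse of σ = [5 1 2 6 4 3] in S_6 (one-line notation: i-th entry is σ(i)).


To find σ⁻¹, swap domain and range:
σ(1) = 5 → σ⁻¹(5) = 1
σ(2) = 1 → σ⁻¹(1) = 2
σ(3) = 2 → σ⁻¹(2) = 3
σ(4) = 6 → σ⁻¹(6) = 4
σ(5) = 4 → σ⁻¹(4) = 5
σ(6) = 3 → σ⁻¹(3) = 6

σ⁻¹ = [2 3 6 5 1 4]


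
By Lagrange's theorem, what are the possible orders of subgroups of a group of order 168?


Lagrange's theorem: |H| divides |G|
|G| = 168
Divisors of 168: 1, 2, 3, 4, 6, 7, 8, 12, 14, 21, 24, 28, 42, 56, 84, 168

Possible subgroup orders: {1, 2, 3, 4, 6, 7, 8, 12, 14, 21, 24, 28, 42, 56, 84, 168}


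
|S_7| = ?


|S_n| = n! (number of permutations of n symbols)
|S_7| = 7! = 5040

|S_7| = 5040


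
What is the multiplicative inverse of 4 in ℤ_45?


Use the extended Euclidean algorithm to write 1 = 4·s + 45·t; then s mod 45 is the inverse.
Euclidean algorithm:
  4 = 0·45 + 4
  45 = 11·4 + 1
  4 = 4·1 + 0
gcd(4,45) = 1
Back-substitution gives: 4·(-11) + 45·(1) = 1
So 4⁻¹ ≡ -11 ≡ 34 (mod 45)
Check: 4 × 34 = 136 ≡ 1 (mod 45) ✓

4⁻¹ ≡ 34 (mod 45)


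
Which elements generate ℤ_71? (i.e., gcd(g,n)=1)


g generates ℤ_n iff gcd(g,n) = 1
Prime factors of 71: 71
Generators are g ∈ {1,...,70} not divisible by any of these primes.
Generators: {1, 2, 3, 4, 5, 6, 7, 8, 9, 10, 11, 12, 13, 14, 15, 16, 17, 18, 19, 20, 21, 22, 23, 24, 25, 26, 27, 28, 29, 30, 31, 32, 33, 34, 35, 36, 37, 38, 39, 40, 41, 42, 43, 44, 45, 46, 47, 48, 49, 50, 51, 52, 53, 54, 55, 56, 57, 58, 59, 60, 61, 62, 63, 64, 65, 66, 67, 68, 69, 70}
Number of generators = φ(71) = 70

Generators of ℤ_71 = {1, 2, 3, 4, 5, 6, 7, 8, 9, 10, 11, 12, 13, 14, 15, 16, 17, 18, 19, 20, 21, 22, 23, 24, 25, 26, 27, 28, 29, 30, 31, 32, 33, 34, 35, 36, 37, 38, 39, 40, 41, 42, 43, 44, 45, 46, 47, 48, 49, 50, 51, 52, 53, 54, 55, 56, 57, 58, 59, 60, 61, 62, 63, 64, 65, 66, 67, 68, 69, 70}


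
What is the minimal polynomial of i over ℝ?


i satisfies x² + 1 = 0, irreducible over ℝ

Minimal polynomial: x² + 1


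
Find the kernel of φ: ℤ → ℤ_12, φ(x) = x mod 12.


Kernel = preimage of identity
ker(φ) = {x ∈ ℤ : x ≡ 0 (mod 12)} = 12ℤ = {0, ±12, ±24, ...}

ker(φ) = 12ℤ


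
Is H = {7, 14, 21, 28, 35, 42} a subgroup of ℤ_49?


Subgroup test for H = {7, 14, 21, 28, 35, 42} in (ℤ_49, +):
(1) 0 ∈ H? No
(2) Closure: for all a,b ∈ H, (a+b) mod 49 ∈ H? No  [counterexample: 7 + 42 = 0 ∉ H]
(3) Inverses: for all a ∈ H, -a mod 49 ∈ H? Yes

No, H is not a subgroup of ℤ_49


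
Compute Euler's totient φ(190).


Factor n: 190 = 2 × 5 × 19
φ(n) = n · ∏(1 - 1/p) over distinct primes p | n
φ(190) = 190 · (1 - 1/2) · (1 - 1/5) · (1 - 1/19) = 72

φ(190) = 72


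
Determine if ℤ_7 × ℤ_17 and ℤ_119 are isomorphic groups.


Comparing ℤ_7 × ℤ_17 and ℤ_119:
gcd(7,17) = 1, so ℤ_7 × ℤ_17 ≅ ℤ_119 (CRT)

Yes, ℤ_7 × ℤ_17 ≅ ℤ_119


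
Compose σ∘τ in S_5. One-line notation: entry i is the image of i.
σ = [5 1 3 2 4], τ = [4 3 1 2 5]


σ∘τ: apply τ first, then σ
1 →τ 4 →σ 2
2 →τ 3 →σ 3
3 →τ 1 →σ 5
4 →τ 2 →σ 1
5 →τ 5 →σ 4

σ∘τ = [2 3 5 1 4]


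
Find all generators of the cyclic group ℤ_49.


g generates ℤ_n iff gcd(g,n) = 1
Prime factors of 49: 7
Generators are g ∈ {1,...,48} not divisible by any of these primes.
Generators: {1, 2, 3, 4, 5, 6, 8, 9, 10, 11, 12, 13, 15, 16, 17, 18, 19, 20, 22, 23, 24, 25, 26, 27, 29, 30, 31, 32, 33, 34, 36, 37, 38, 39, 40, 41, 43, 44, 45, 46, 47, 48}
Number of generators = φ(49) = 42

Generators of ℤ_49 = {1, 2, 3, 4, 5, 6, 8, 9, 10, 11, 12, 13, 15, 16, 17, 18, 19, 20, 22, 23, 24, 25, 26, 27, 29, 30, 31, 32, 33, 34, 36, 37, 38, 39, 40, 41, 43, 44, 45, 46, 47, 48}


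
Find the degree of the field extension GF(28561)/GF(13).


GF(28561) = GF(13^4), so the extension degree is 4

[GF(28561)/GF(13)] = 4


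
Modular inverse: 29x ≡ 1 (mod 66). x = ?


Use the extended Euclidean algorithm to write 1 = 29·s + 66·t; then s mod 66 is the inverse.
Euclidean algorithm:
  29 = 0·66 + 29
  66 = 2·29 + 8
  29 = 3·8 + 5
  8 = 1·5 + 3
  5 = 1·3 + 2
  3 = 1·2 + 1
  2 = 2·1 + 0
gcd(29,66) = 1
Back-substitution gives: 29·(-25) + 66·(11) = 1
So 29⁻¹ ≡ -25 ≡ 41 (mod 66)
Check: 29 × 41 = 1189 ≡ 1 (mod 66) ✓

29⁻¹ ≡ 41 (mod 66)


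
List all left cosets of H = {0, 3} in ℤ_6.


H = {0, 3}, |H| = 2
Number of cosets = |G|/|H| = 6/2 = 3
0 + H = {0, 3}
1 + H = {1, 4}
2 + H = {2, 5}

Cosets: 0+H={0,3}; 1+H={1,4}; 2+H={2,5}


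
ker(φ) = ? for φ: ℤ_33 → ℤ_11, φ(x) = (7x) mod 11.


Kernel = preimage of identity
ker(φ) = {x ∈ ℤ_33 : 7x ≡ 0 (mod 11)}. Since 11 | 33, φ is well-defined. The kernel is the cyclic subgroup ⟨11⟩ of ℤ_33 (order 3), i.e. {0, 11, 22}

ker(φ) = {0, 11, 22}


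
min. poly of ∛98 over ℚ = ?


∛98 satisfies x³ - 98 = 0, irreducible over ℚ (no rational root; 98 is not a perfect cube)

Minimal polynomial: x³ - 98


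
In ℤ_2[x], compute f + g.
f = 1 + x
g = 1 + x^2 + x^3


Add coefficients mod 2:
x^0: 1 + 1 = 0 (mod 2)
x^1: 1 + 0 = 1 (mod 2)
x^2: 0 + 1 = 1 (mod 2)
x^3: 0 + 1 = 1 (mod 2)
Result: x + x^2 + x^3

f + g = x + x^2 + x^3


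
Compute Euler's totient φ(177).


Factor n: 177 = 3 × 59
φ(n) = n · ∏(1 - 1/p) over distinct primes p | n
φ(177) = 177 · (1 - 1/3) · (1 - 1/59) = 116

φ(177) = 116


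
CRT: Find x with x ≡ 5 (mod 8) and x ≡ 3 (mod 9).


m₁ = 8, m₂ = 9, gcd = 1, so CRT applies. M = m₁·m₂ = 72
Let M₁ = M/m₁ = 9, M₂ = M/m₂ = 8
Find y₁ ≡ M₁⁻¹ (mod m₁): 9⁻¹ ≡ 1 (mod 8)
Find y₂ ≡ M₂⁻¹ (mod m₂): 8⁻¹ ≡ 8 (mod 9)
x = a₁·M₁·y₁ + a₂·M₂·y₂ = 5·9·1 + 3·8·8 = 237
Reduce mod 72: x ≡ 21
Check: 21 mod 8 = 5 ✓, 21 mod 9 = 3 ✓

x ≡ 21 (mod 72)


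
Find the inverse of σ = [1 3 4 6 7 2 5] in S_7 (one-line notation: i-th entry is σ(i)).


To find σ⁻¹, swap domain and range:
σ(1) = 1 → σ⁻¹(1) = 1
σ(2) = 3 → σ⁻¹(3) = 2
σ(3) = 4 → σ⁻¹(4) = 3
σ(4) = 6 → σ⁻¹(6) = 4
σ(5) = 7 → σ⁻¹(7) = 5
σ(6) = 2 → σ⁻¹(2) = 6
σ(7) = 5 → σ⁻¹(5) = 7

σ⁻¹ = [1 6 2 3 7 4 5]


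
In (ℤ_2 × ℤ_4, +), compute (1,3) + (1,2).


Operation: componentwise addition mod (2, 4)
(1,3) + (1,2) = ((a₁+b₁) mod 2, (a₂+b₂) mod 4) with a = (1,3), b = (1,2)

(1,3) + (1,2) = (0,1)


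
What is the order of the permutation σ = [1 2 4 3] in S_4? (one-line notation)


Cycle decomposition: (3 4)
Cycle lengths: 2
Order = lcm(2) = 2

ord(σ) = 2


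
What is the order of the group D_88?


|D_n| = 2n (n rotations and n reflections)
|D_88| = 2×88 = 176

|D_88| = 176


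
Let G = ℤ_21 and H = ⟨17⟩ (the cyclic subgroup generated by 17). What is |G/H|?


|⟨17⟩| = n / gcd(17, 21) = 21 / 1 = 21
H is normal (ℤ_21 is abelian).
|G/H| = |G| / |H| = 21 / 21 = 1

|G/H| = 1


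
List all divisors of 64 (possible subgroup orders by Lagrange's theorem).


Lagrange's theorem: |H| divides |G|
|G| = 64
Divisors of 64: 1, 2, 4, 8, 16, 32, 64

Possible subgroup orders: {1, 2, 4, 8, 16, 32, 64}


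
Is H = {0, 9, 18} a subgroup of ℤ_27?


Subgroup test for H = {0, 9, 18} in (ℤ_27, +):
(1) 0 ∈ H? Yes
(2) Closure: for all a,b ∈ H, (a+b) mod 27 ∈ H? Yes
(3) Inverses: for all a ∈ H, -a mod 27 ∈ H? Yes

Yes, H is a subgroup of ℤ_27


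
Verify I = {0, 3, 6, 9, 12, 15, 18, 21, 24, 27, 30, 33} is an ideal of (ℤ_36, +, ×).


Check ideal conditions for I = {0, 3, 6, 9, 12, 15, 18, 21, 24, 27, 30, 33} in ℤ_36:
(1) I is an additive subgroup? Yes
(2) For r ∈ ℤ_36 and a ∈ I: r·a ∈ I? Yes

Yes, I is an ideal of ℤ_36


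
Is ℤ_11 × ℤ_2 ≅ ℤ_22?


Comparing ℤ_11 × ℤ_2 and ℤ_22:
gcd(11,2) = 1, so ℤ_11 × ℤ_2 ≅ ℤ_22 (CRT)

Yes, ℤ_11 × ℤ_2 ≅ ℤ_22


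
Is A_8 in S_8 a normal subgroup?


H = A_8 in S_8
A_8 has index 2 in S_8, and every subgroup of index 2 is normal

Yes, normal subgroup


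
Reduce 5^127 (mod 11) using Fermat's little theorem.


Fermat's little theorem: if p is prime and gcd(a,p)=1, then a^(p-1) ≡ 1 (mod p)
p = 11 is prime, gcd(5,11) = 1
Reduce exponent: 127 mod 10 = 7
So 5^127 ≡ 5^7 (mod 11)
5^7 mod 11 = 3

5^127 ≡ 3 (mod 11)


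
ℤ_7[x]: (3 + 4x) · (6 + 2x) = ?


Expand and collect like terms; reduce coefficients mod 7:
x^0: 3·6 = 18 ≡ 4 (mod 7)
x^1: 3·2 + 4·6 = 30 ≡ 2 (mod 7)
x^2: 4·2 = 8 ≡ 1 (mod 7)
Result: 4 + 2x + x^2

f · g = 4 + 2x + x^2


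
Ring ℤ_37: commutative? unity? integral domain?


ℤ_37 is a commutative ring with unity 1; 37 is prime, so ℤ_37 is a field (hence an integral domain)
Commutative: Yes
Integral domain: Yes
Has unity: Yes

ℤ_37: Commutative=Yes, Unity=Yes


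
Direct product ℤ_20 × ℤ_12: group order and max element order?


|ℤ_20 × ℤ_12| = 20 × 12 = 240
Max element order = lcm(20,12) = 60
Cyclic? No (gcd=4)

|ℤ_20×ℤ_12| = 240, max element order = 60


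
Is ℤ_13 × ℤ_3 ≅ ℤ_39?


Comparing ℤ_13 × ℤ_3 and ℤ_39:
gcd(13,3) = 1, so ℤ_13 × ℤ_3 ≅ ℤ_39 (CRT)

Yes, ℤ_13 × ℤ_3 ≅ ℤ_39


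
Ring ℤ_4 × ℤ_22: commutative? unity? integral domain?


Direct product ring; commutative with unity (1,1); but (1,0)·(0,1) = (0,0) gives zero divisors, so not an integral domain
Commutative: Yes
Integral domain: No
Has unity: Yes

ℤ_4 × ℤ_22: Commutative=Yes, Unity=Yes


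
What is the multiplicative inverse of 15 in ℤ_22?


Use the extended Euclidean algorithm to write 1 = 15·s + 22·t; then s mod 22 is the inverse.
Euclidean algorithm:
  15 = 0·22 + 15
  22 = 1·15 + 7
  15 = 2·7 + 1
  7 = 7·1 + 0
gcd(15,22) = 1
Back-substitution gives: 15·(3) + 22·(-2) = 1
So 15⁻¹ ≡ 3 ≡ 3 (mod 22)
Check: 15 × 3 = 45 ≡ 1 (mod 22) ✓

15⁻¹ ≡ 3 (mod 22)


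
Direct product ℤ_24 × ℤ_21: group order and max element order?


|ℤ_24 × ℤ_21| = 24 × 21 = 504
Max element order = lcm(24,21) = 168
Cyclic? No (gcd=3)

|ℤ_24×ℤ_21| = 504, max element order = 168


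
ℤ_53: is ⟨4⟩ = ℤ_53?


g generates ℤ_n iff gcd(g, n) = 1
gcd(4, 53) = 1
Since gcd = 1, 4 is a generator.

Yes, 4 generates ℤ_53


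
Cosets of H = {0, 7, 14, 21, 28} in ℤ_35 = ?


H = {0, 7, 14, 21, 28}, |H| = 5
Number of cosets = |G|/|H| = 35/5 = 7
0 + H = {0, 7, 14, 21, 28}
1 + H = {1, 8, 15, 22, 29}
2 + H = {2, 9, 16, 23, 30}
3 + H = {3, 10, 17, 24, 31}
4 + H = {4, 11, 18, 25, 32}
5 + H = {5, 12, 19, 26, 33}
6 + H = {6, 13, 20, 27, 34}

Cosets: 0+H={0,7,14,21,28}; 1+H={1,8,15,22,29}; 2+H={2,9,16,23,30}; 3+H={3,10,17,24,31}; 4+H={4,11,18,25,32}; 5+H={5,12,19,26,33}; 6+H={6,13,20,27,34}


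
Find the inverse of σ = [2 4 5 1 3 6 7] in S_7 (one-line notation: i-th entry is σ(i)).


To find σ⁻¹, swap domain and range:
σ(1) = 2 → σ⁻¹(2) = 1
σ(2) = 4 → σ⁻¹(4) = 2
σ(3) = 5 → σ⁻¹(5) = 3
σ(4) = 1 → σ⁻¹(1) = 4
σ(5) = 3 → σ⁻¹(3) = 5
σ(6) = 6 → σ⁻¹(6) = 6
σ(7) = 7 → σ⁻¹(7) = 7

σ⁻¹ = [4 1 5 2 3 6 7]


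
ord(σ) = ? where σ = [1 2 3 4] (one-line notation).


Cycle decomposition: identity (all elements fixed)
Order = 1 (identity has order 1)

ord(σ) = 1


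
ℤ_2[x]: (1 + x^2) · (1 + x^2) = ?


Expand and collect like terms; reduce coefficients mod 2:
x^0: 1·1 = 1 ≡ 1 (mod 2)
x^1: 1·0 + 0·1 = 0 ≡ 0 (mod 2)
x^2: 1·1 + 0·0 + 1·1 = 2 ≡ 0 (mod 2)
x^3: 0·1 + 1·0 = 0 ≡ 0 (mod 2)
x^4: 1·1 = 1 ≡ 1 (mod 2)
Result: 1 + x^4

f · g = 1 + x^4


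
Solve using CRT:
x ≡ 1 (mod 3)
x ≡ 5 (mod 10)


m₁ = 3, m₂ = 10, gcd = 1, so CRT applies. M = m₁·m₂ = 30
Let M₁ = M/m₁ = 10, M₂ = M/m₂ = 3
Find y₁ ≡ M₁⁻¹ (mod m₁): 10⁻¹ ≡ 1 (mod 3)
Find y₂ ≡ M₂⁻¹ (mod m₂): 3⁻¹ ≡ 7 (mod 10)
x = a₁·M₁·y₁ + a₂·M₂·y₂ = 1·10·1 + 5·3·7 = 115
Reduce mod 30: x ≡ 25
Check: 25 mod 3 = 1 ✓, 25 mod 10 = 5 ✓

x ≡ 25 (mod 30)


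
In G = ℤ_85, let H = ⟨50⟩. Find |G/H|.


|⟨50⟩| = n / gcd(50, 85) = 85 / 5 = 17
H is normal (ℤ_85 is abelian).
|G/H| = |G| / |H| = 85 / 17 = 5

|G/H| = 5


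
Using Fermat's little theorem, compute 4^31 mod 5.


Fermat's little theorem: if p is prime and gcd(a,p)=1, then a^(p-1) ≡ 1 (mod p)
p = 5 is prime, gcd(4,5) = 1
Reduce exponent: 31 mod 4 = 3
So 4^31 ≡ 4^3 (mod 5)
4^3 mod 5 = 4

4^31 ≡ 4 (mod 5)


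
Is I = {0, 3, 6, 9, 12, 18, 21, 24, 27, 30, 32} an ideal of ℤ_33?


Check ideal conditions for I = {0, 3, 6, 9, 12, 18, 21, 24, 27, 30, 32} in ℤ_33:
(1) I is an additive subgroup? No
(2) For r ∈ ℤ_33 and a ∈ I: r·a ∈ I? No  [counterexample: r=2, a=24, r·a mod 33 = 15 ∉ I]

No, I is not an ideal of ℤ_33


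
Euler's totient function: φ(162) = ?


Factor n: 162 = 2 × 3^4
φ(n) = n · ∏(1 - 1/p) over distinct primes p | n
φ(162) = 162 · (1 - 1/2) · (1 - 1/3) = 54

φ(162) = 54


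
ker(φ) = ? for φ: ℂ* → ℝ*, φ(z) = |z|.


Kernel = preimage of identity
ker(φ) = {z ∈ ℂ* | |z| = 1} = unit circle S¹

ker(φ) = S¹ (unit circle)


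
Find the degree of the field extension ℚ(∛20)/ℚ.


∛20 has minimal polynomial x³ - 20 (irreducible over ℚ since 20 is not a perfect cube)

[ℚ(∛20)/ℚ] = 3


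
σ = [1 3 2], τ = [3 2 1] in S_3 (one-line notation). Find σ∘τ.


σ∘τ: apply τ first, then σ
1 →τ 3 →σ 2
2 →τ 2 →σ 3
3 →τ 1 →σ 1

σ∘τ = [2 3 1]


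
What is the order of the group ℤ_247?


ℤ_n has n elements.

|ℤ_247| = 247


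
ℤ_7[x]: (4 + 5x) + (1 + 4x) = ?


Add coefficients mod 7:
x^0: 4 + 1 = 5 (mod 7)
x^1: 5 + 4 = 2 (mod 7)
Result: 5 + 2x

f + g = 5 + 2x


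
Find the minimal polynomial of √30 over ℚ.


√30 satisfies x² - 30 = 0, irreducible over ℚ since 30 is squarefree

Minimal polynomial: x² - 30


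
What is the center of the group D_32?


Z(G) = {g ∈ G | gx = xg for all x ∈ G}
For even n, Z(D_n) = {e, r^(n/2)}: the 180° rotation r^16 commutes with every reflection and rotation

Z(D_32) = {e, r^16}


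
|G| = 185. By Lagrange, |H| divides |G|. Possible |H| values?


Lagrange's theorem: |H| divides |G|
|G| = 185
Divisors of 185: 1, 5, 37, 185

Possible subgroup orders: {1, 5, 37, 185}


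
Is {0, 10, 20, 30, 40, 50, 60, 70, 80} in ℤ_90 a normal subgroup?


H = {0, 10, 20, 30, 40, 50, 60, 70, 80} in ℤ_90
ℤ_90 is abelian; every subgroup of an abelian group is normal

Yes, normal subgroup


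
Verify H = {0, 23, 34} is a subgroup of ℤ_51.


Subgroup test for H = {0, 23, 34} in (ℤ_51, +):
(1) 0 ∈ H? Yes
(2) Closure: for all a,b ∈ H, (a+b) mod 51 ∈ H? No  [counterexample: 23 + 23 = 46 ∉ H]
(3) Inverses: for all a ∈ H, -a mod 51 ∈ H? No

No, H is not a subgroup of ℤ_51


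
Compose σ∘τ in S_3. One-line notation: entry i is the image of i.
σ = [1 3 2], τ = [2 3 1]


σ∘τ: apply τ first, then σ
1 →τ 2 →σ 3
2 →τ 3 →σ 2
3 →τ 1 →σ 1

σ∘τ = [3 2 1]


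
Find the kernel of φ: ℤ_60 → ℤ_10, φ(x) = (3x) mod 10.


Kernel = preimage of identity
ker(φ) = {x ∈ ℤ_60 : 3x ≡ 0 (mod 10)}. Since 10 | 60, φ is well-defined. The kernel is the cyclic subgroup ⟨10⟩ of ℤ_60 (order 6), i.e. {0, 10, 20, 30, 40, 50}

ker(φ) = {0, 10, 20, 30, 40, 50}


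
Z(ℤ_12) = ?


Z(G) = {g ∈ G | gx = xg for all x ∈ G}
ℤ_12 is abelian, so Z(G) = G

Z(ℤ_12) = ℤ_12


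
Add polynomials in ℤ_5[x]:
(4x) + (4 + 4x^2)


Add coefficients mod 5:
x^0: 0 + 4 = 4 (mod 5)
x^1: 4 + 0 = 4 (mod 5)
x^2: 0 + 4 = 4 (mod 5)
Result: 4 + 4x + 4x^2

f + g = 4 + 4x + 4x^2


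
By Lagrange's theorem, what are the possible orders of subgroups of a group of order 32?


Lagrange's theorem: |H| divides |G|
|G| = 32
Divisors of 32: 1, 2, 4, 8, 16, 32

Possible subgroup orders: {1, 2, 4, 8, 16, 32}


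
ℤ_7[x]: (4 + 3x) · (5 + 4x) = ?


Expand and collect like terms; reduce coefficients mod 7:
x^0: 4·5 = 20 ≡ 6 (mod 7)
x^1: 4·4 + 3·5 = 31 ≡ 3 (mod 7)
x^2: 3·4 = 12 ≡ 5 (mod 7)
Result: 6 + 3x + 5x^2

f · g = 6 + 3x + 5x^2


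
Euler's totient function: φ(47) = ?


Factor n: 47 = 47
φ(n) = n · ∏(1 - 1/p) over distinct primes p | n
φ(47) = 47 · (1 - 1/47) = 46

φ(47) = 46


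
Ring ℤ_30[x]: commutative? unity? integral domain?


ℤ_30 has zero divisors (2·15 ≡ 0), and these lift to constant zero divisors in ℤ_30[x]; so not an integral domain
Commutative: Yes
Integral domain: No
Has unity: Yes

ℤ_30[x]: Commutative=Yes, Unity=Yes


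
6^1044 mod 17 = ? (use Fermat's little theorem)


Fermat's little theorem: if p is prime and gcd(a,p)=1, then a^(p-1) ≡ 1 (mod p)
p = 17 is prime, gcd(6,17) = 1
Reduce exponent: 1044 mod 16 = 4
So 6^1044 ≡ 6^4 (mod 17)
6^4 mod 17 = 4

6^1044 ≡ 4 (mod 17)


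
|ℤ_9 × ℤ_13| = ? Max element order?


|ℤ_9 × ℤ_13| = 9 × 13 = 117
Max element order = lcm(9,13) = 117
Cyclic? Yes (gcd=1)

|ℤ_9×ℤ_13| = 117, max element order = 117


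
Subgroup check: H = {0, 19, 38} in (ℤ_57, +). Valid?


Subgroup test for H = {0, 19, 38} in (ℤ_57, +):
(1) 0 ∈ H? Yes
(2) Closure: for all a,b ∈ H, (a+b) mod 57 ∈ H? Yes
(3) Inverses: for all a ∈ H, -a mod 57 ∈ H? Yes

Yes, H is a subgroup of ℤ_57


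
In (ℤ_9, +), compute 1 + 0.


Operation: addition mod 9
1 + 0 = (a + b) mod 9 with a = 1, b = 0

1 + 0 = 1


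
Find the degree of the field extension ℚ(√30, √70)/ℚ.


[ℚ(√30,√70):ℚ] = [ℚ(√30,√70):ℚ(√30)]·[ℚ(√30):ℚ] = 2·2 = 4

[ℚ(√30, √70)/ℚ] = 4


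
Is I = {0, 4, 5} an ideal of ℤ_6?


Check ideal conditions for I = {0, 4, 5} in ℤ_6:
(1) I is an additive subgroup? No
(2) For r ∈ ℤ_6 and a ∈ I: r·a ∈ I? No  [counterexample: r=2, a=4, r·a mod 6 = 2 ∉ I]

No, I is not an ideal of ℤ_6


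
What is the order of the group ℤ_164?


ℤ_n has n elements.

|ℤ_164| = 164


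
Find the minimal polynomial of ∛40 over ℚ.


∛40 satisfies x³ - 40 = 0, irreducible over ℚ (no rational root; 40 is not a perfect cube)

Minimal polynomial: x³ - 40


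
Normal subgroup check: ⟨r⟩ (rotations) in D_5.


H = ⟨r⟩ (rotations) in D_5
The rotation subgroup ⟨r⟩ has index 2 in D_5, so it is normal

Yes, normal subgroup


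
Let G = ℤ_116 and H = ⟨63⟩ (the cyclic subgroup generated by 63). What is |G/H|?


|⟨63⟩| = n / gcd(63, 116) = 116 / 1 = 116
H is normal (ℤ_116 is abelian).
|G/H| = |G| / |H| = 116 / 116 = 1

|G/H| = 1


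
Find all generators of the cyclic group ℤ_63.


g generates ℤ_n iff gcd(g,n) = 1
Prime factors of 63: 3, 7
Generators are g ∈ {1,...,62} not divisible by any of these primes.
Generators: {1, 2, 4, 5, 8, 10, 11, 13, 16, 17, 19, 20, 22, 23, 25, 26, 29, 31, 32, 34, 37, 38, 40, 41, 43, 44, 46, 47, 50, 52, 53, 55, 58, 59, 61, 62}
Number of generators = φ(63) = 36

Generators of ℤ_63 = {1, 2, 4, 5, 8, 10, 11, 13, 16, 17, 19, 20, 22, 23, 25, 26, 29, 31, 32, 34, 37, 38, 40, 41, 43, 44, 46, 47, 50, 52, 53, 55, 58, 59, 61, 62}


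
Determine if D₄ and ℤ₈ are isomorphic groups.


Comparing D₄ and ℤ₈:
D₄ is non-abelian, ℤ₈ is abelian

No, D₄ ≇ ℤ₈


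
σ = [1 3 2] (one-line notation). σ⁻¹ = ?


To find σ⁻¹, swap domain and range:
σ(1) = 1 → σ⁻¹(1) = 1
σ(2) = 3 → σ⁻¹(3) = 2
σ(3) = 2 → σ⁻¹(2) = 3

σ⁻¹ = [1 3 2]


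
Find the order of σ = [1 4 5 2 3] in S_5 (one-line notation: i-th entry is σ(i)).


Cycle decomposition: (2 4) (3 5)
Cycle lengths: 2, 2
Order = lcm(2, 2) = 2

ord(σ) = 2


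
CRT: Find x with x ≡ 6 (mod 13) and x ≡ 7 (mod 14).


m₁ = 13, m₂ = 14, gcd = 1, so CRT applies. M = m₁·m₂ = 182
Let M₁ = M/m₁ = 14, M₂ = M/m₂ = 13
Find y₁ ≡ M₁⁻¹ (mod m₁): 14⁻¹ ≡ 1 (mod 13)
Find y₂ ≡ M₂⁻¹ (mod m₂): 13⁻¹ ≡ 13 (mod 14)
x = a₁·M₁·y₁ + a₂·M₂·y₂ = 6·14·1 + 7·13·13 = 1267
Reduce mod 182: x ≡ 175
Check: 175 mod 13 = 6 ✓, 175 mod 14 = 7 ✓

x ≡ 175 (mod 182)


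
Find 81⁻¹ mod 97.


Use the extended Euclidean algorithm to write 1 = 81·s + 97·t; then s mod 97 is the inverse.
Euclidean algorithm:
  81 = 0·97 + 81
  97 = 1·81 + 16
  81 = 5·16 + 1
  16 = 16·1 + 0
gcd(81,97) = 1
Back-substitution gives: 81·(6) + 97·(-5) = 1
So 81⁻¹ ≡ 6 ≡ 6 (mod 97)
Check: 81 × 6 = 486 ≡ 1 (mod 97) ✓

81⁻¹ ≡ 6 (mod 97)


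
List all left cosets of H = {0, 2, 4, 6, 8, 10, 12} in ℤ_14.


H = {0, 2, 4, 6, 8, 10, 12}, |H| = 7
Number of cosets = |G|/|H| = 14/7 = 2
0 + H = {0, 2, 4, 6, 8, 10, 12}
1 + H = {1, 3, 5, 7, 9, 11, 13}

Cosets: 0+H={0,2,4,6,8,10,12}; 1+H={1,3,5,7,9,11,13}


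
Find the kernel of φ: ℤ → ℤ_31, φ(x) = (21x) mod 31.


Kernel = preimage of identity
ker(φ) = {x ∈ ℤ : 21x ≡ 0 (mod 31)}. gcd(21,31) = 1, so 21x ≡ 0 (mod 31) ⟺ x ≡ 0 (mod 31/1 = 31). Hence ker(φ) = 31ℤ

ker(φ) = 31ℤ


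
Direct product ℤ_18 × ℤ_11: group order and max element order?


|ℤ_18 × ℤ_11| = 18 × 11 = 198
Max element order = lcm(18,11) = 198
Cyclic? Yes (gcd=1)

|ℤ_18×ℤ_11| = 198, max element order = 198


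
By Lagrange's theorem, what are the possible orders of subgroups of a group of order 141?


Lagrange's theorem: |H| divides |G|
|G| = 141
Divisors of 141: 1, 3, 47, 141

Possible subgroup orders: {1, 3, 47, 141}


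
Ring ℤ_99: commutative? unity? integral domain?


ℤ_99 is a commutative ring with unity 1; 99 = 3×33 is composite, so 3·33 ≡ 0 gives zero divisors (not an integral domain)
Commutative: Yes
Integral domain: No
Has unity: Yes

ℤ_99: Commutative=Yes, Unity=Yes


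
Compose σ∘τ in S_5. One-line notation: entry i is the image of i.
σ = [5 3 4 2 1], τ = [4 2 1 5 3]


σ∘τ: apply τ first, then σ
1 →τ 4 →σ 2
2 →τ 2 →σ 3
3 →τ 1 →σ 5
4 →τ 5 →σ 1
5 →τ 3 →σ 4

σ∘τ = [2 3 5 1 4]


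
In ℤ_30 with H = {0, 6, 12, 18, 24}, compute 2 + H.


2 + H = {2 + h (mod 30) : h ∈ H}
2+0=2, 2+6=8, 2+12=14, 2+18=20, 2+24=26

2 + H = {2, 8, 14, 20, 26}


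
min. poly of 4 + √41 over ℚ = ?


Let α = 4 + √41. Then α - 4 = √41, so (α - 4)² = 41, giving α² - 8α - 25 = 0. Degree 2 and α ∉ ℚ, so this is the minimal polynomial.

Minimal polynomial: x² - 8x - 25


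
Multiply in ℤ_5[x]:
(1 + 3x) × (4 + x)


Expand and collect like terms; reduce coefficients mod 5:
x^0: 1·4 = 4 ≡ 4 (mod 5)
x^1: 1·1 + 3·4 = 13 ≡ 3 (mod 5)
x^2: 3·1 = 3 ≡ 3 (mod 5)
Result: 4 + 3x + 3x^2

f · g = 4 + 3x + 3x^2


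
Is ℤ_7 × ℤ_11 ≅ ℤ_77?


Comparing ℤ_7 × ℤ_11 and ℤ_77:
gcd(7,11) = 1, so ℤ_7 × ℤ_11 ≅ ℤ_77 (CRT)

Yes, ℤ_7 × ℤ_11 ≅ ℤ_77


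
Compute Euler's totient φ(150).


Factor n: 150 = 2 × 3 × 5^2
φ(n) = n · ∏(1 - 1/p) over distinct primes p | n
φ(150) = 150 · (1 - 1/2) · (1 - 1/3) · (1 - 1/5) = 40

φ(150) = 40


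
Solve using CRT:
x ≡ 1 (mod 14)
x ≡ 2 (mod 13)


m₁ = 14, m₂ = 13, gcd = 1, so CRT applies. M = m₁·m₂ = 182
Let M₁ = M/m₁ = 13, M₂ = M/m₂ = 14
Find y₁ ≡ M₁⁻¹ (mod m₁): 13⁻¹ ≡ 13 (mod 14)
Find y₂ ≡ M₂⁻¹ (mod m₂): 14⁻¹ ≡ 1 (mod 13)
x = a₁·M₁·y₁ + a₂·M₂·y₂ = 1·13·13 + 2·14·1 = 197
Reduce mod 182: x ≡ 15
Check: 15 mod 14 = 1 ✓, 15 mod 13 = 2 ✓

x ≡ 15 (mod 182)


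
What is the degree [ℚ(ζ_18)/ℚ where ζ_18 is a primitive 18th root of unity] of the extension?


[ℚ(ζ_n):ℚ] = deg Φ_n(x) = φ(n). Here φ(18) = 6

[ℚ(ζ_18)/ℚ where ζ_18 is a primitive 18th root of unity] = 6


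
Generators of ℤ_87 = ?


g generates ℤ_n iff gcd(g,n) = 1
Prime factors of 87: 3, 29
Generators are g ∈ {1,...,86} not divisible by any of these primes.
Generators: {1, 2, 4, 5, 7, 8, 10, 11, 13, 14, 16, 17, 19, 20, 22, 23, 25, 26, 28, 31, 32, 34, 35, 37, 38, 40, 41, 43, 44, 46, 47, 49, 50, 52, 53, 55, 56, 59, 61, 62, 64, 65, 67, 68, 70, 71, 73, 74, 76, 77, 79, 80, 82, 83, 85, 86}
Number of generators = φ(87) = 56

Generators of ℤ_87 = {1, 2, 4, 5, 7, 8, 10, 11, 13, 14, 16, 17, 19, 20, 22, 23, 25, 26, 28, 31, 32, 34, 35, 37, 38, 40, 41, 43, 44, 46, 47, 49, 50, 52, 53, 55, 56, 59, 61, 62, 64, 65, 67, 68, 70, 71, 73, 74, 76, 77, 79, 80, 82, 83, 85, 86}


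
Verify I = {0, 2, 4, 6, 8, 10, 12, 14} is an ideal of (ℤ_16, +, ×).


Check ideal conditions for I = {0, 2, 4, 6, 8, 10, 12, 14} in ℤ_16:
(1) I is an additive subgroup? Yes
(2) For r ∈ ℤ_16 and a ∈ I: r·a ∈ I? Yes

Yes, I is an ideal of ℤ_16


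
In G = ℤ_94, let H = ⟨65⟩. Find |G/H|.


|⟨65⟩| = n / gcd(65, 94) = 94 / 1 = 94
H is normal (ℤ_94 is abelian).
|G/H| = |G| / |H| = 94 / 94 = 1

|G/H| = 1


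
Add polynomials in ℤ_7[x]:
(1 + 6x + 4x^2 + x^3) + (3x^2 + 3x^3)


Add coefficients mod 7:
x^0: 1 + 0 = 1 (mod 7)
x^1: 6 + 0 = 6 (mod 7)
x^2: 4 + 3 = 0 (mod 7)
x^3: 1 + 3 = 4 (mod 7)
Result: 1 + 6x + 4x^3

f + g = 1 + 6x + 4x^3


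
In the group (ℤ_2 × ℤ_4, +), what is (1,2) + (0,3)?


Operation: componentwise addition mod (2, 4)
(1,2) + (0,3) = ((a₁+b₁) mod 2, (a₂+b₂) mod 4) with a = (1,2), b = (0,3)

(1,2) + (0,3) = (1,1)


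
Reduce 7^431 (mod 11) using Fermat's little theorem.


Fermat's little theorem: if p is prime and gcd(a,p)=1, then a^(p-1) ≡ 1 (mod p)
p = 11 is prime, gcd(7,11) = 1
Reduce exponent: 431 mod 10 = 1
So 7^431 ≡ 7^1 (mod 11)
7^1 mod 11 = 7

7^431 ≡ 7 (mod 11)


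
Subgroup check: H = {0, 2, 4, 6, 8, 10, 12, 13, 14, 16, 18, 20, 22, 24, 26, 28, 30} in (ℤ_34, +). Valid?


Subgroup test for H = {0, 2, 4, 6, 8, 10, 12, 13, 14, 16, 18, 20, 22, 24, 26, 28, 30} in (ℤ_34, +):
(1) 0 ∈ H? Yes
(2) Closure: for all a,b ∈ H, (a+b) mod 34 ∈ H? No  [counterexample: 2 + 13 = 15 ∉ H]
(3) Inverses: for all a ∈ H, -a mod 34 ∈ H? No

No, H is not a subgroup of ℤ_34


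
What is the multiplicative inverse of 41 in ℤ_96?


Use the extended Euclidean algorithm to write 1 = 41·s + 96·t; then s mod 96 is the inverse.
Euclidean algorithm:
  41 = 0·96 + 41
  96 = 2·41 + 14
  41 = 2·14 + 13
  14 = 1·13 + 1
  13 = 13·1 + 0
gcd(41,96) = 1
Back-substitution gives: 41·(-7) + 96·(3) = 1
So 41⁻¹ ≡ -7 ≡ 89 (mod 96)
Check: 41 × 89 = 3649 ≡ 1 (mod 96) ✓

41⁻¹ ≡ 89 (mod 96)


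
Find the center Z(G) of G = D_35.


Z(G) = {g ∈ G | gx = xg for all x ∈ G}
For odd n, Z(D_n) = {e}: no nontrivial rotation commutes with all reflections

Z(D_35) = {e}


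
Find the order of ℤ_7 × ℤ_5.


|A × B| = |A| · |B|
|ℤ_7 × ℤ_5| = 7 × 5 = 35

|ℤ_7 × ℤ_5| = 35


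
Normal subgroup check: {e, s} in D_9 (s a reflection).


H = {e, s} in D_9 (s a reflection)
r·s·r⁻¹ = sr⁻² ≠ s for n ≥ 3, so {e, s} is not closed under conjugation

No, not a normal subgroup


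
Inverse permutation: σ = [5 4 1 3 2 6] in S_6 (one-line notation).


To find σ⁻¹, swap domain and range:
σ(1) = 5 → σ⁻¹(5) = 1
σ(2) = 4 → σ⁻¹(4) = 2
σ(3) = 1 → σ⁻¹(1) = 3
σ(4) = 3 → σ⁻¹(3) = 4
σ(5) = 2 → σ⁻¹(2) = 5
σ(6) = 6 → σ⁻¹(6) = 6

σ⁻¹ = [3 5 4 2 1 6]


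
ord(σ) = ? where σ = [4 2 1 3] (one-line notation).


Cycle decomposition: (1 4 3)
Cycle lengths: 3
Order = lcm(3) = 3

ord(σ) = 3


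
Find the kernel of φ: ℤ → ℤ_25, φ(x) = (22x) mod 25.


Kernel = preimage of identity
ker(φ) = {x ∈ ℤ : 22x ≡ 0 (mod 25)}. gcd(22,25) = 1, so 22x ≡ 0 (mod 25) ⟺ x ≡ 0 (mod 25/1 = 25). Hence ker(φ) = 25ℤ

ker(φ) = 25ℤ


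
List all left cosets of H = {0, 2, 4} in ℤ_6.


H = {0, 2, 4}, |H| = 3
Number of cosets = |G|/|H| = 6/3 = 2
0 + H = {0, 2, 4}
1 + H = {1, 3, 5}

Cosets: 0+H={0,2,4}; 1+H={1,3,5}


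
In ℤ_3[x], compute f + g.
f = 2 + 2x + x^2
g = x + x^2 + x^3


Add coefficients mod 3:
x^0: 2 + 0 = 2 (mod 3)
x^1: 2 + 1 = 0 (mod 3)
x^2: 1 + 1 = 2 (mod 3)
x^3: 0 + 1 = 1 (mod 3)
Result: 2 + 2x^2 + x^3

f + g = 2 + 2x^2 + x^3


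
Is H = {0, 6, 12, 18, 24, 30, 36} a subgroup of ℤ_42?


Subgroup test for H = {0, 6, 12, 18, 24, 30, 36} in (ℤ_42, +):
(1) 0 ∈ H? Yes
(2) Closure: for all a,b ∈ H, (a+b) mod 42 ∈ H? Yes
(3) Inverses: for all a ∈ H, -a mod 42 ∈ H? Yes

Yes, H is a subgroup of ℤ_42


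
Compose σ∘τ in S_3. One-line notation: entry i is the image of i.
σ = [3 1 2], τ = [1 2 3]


σ∘τ: apply τ first, then σ
1 →τ 1 →σ 3
2 →τ 2 →σ 1
3 →τ 3 →σ 2

σ∘τ = [3 1 2]


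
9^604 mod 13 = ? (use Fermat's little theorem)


Fermat's little theorem: if p is prime and gcd(a,p)=1, then a^(p-1) ≡ 1 (mod p)
p = 13 is prime, gcd(9,13) = 1
Reduce exponent: 604 mod 12 = 4
So 9^604 ≡ 9^4 (mod 13)
9^4 mod 13 = 9

9^604 ≡ 9 (mod 13)


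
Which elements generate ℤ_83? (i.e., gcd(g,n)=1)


g generates ℤ_n iff gcd(g,n) = 1
Prime factors of 83: 83
Generators are g ∈ {1,...,82} not divisible by any of these primes.
Generators: {1, 2, 3, 4, 5, 6, 7, 8, 9, 10, 11, 12, 13, 14, 15, 16, 17, 18, 19, 20, 21, 22, 23, 24, 25, 26, 27, 28, 29, 30, 31, 32, 33, 34, 35, 36, 37, 38, 39, 40, 41, 42, 43, 44, 45, 46, 47, 48, 49, 50, 51, 52, 53, 54, 55, 56, 57, 58, 59, 60, 61, 62, 63, 64, 65, 66, 67, 68, 69, 70, 71, 72, 73, 74, 75, 76, 77, 78, 79, 80, 81, 82}
Number of generators = φ(83) = 82

Generators of ℤ_83 = {1, 2, 3, 4, 5, 6, 7, 8, 9, 10, 11, 12, 13, 14, 15, 16, 17, 18, 19, 20, 21, 22, 23, 24, 25, 26, 27, 28, 29, 30, 31, 32, 33, 34, 35, 36, 37, 38, 39, 40, 41, 42, 43, 44, 45, 46, 47, 48, 49, 50, 51, 52, 53, 54, 55, 56, 57, 58, 59, 60, 61, 62, 63, 64, 65, 66, 67, 68, 69, 70, 71, 72, 73, 74, 75, 76, 77, 78, 79, 80, 81, 82}


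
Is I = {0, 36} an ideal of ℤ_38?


Check ideal conditions for I = {0, 36} in ℤ_38:
(1) I is an additive subgroup? No
(2) For r ∈ ℤ_38 and a ∈ I: r·a ∈ I? No  [counterexample: r=2, a=36, r·a mod 38 = 34 ∉ I]

No, I is not an ideal of ℤ_38


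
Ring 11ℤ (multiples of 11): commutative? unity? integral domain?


11ℤ is a commutative ring under +,× but has no multiplicative identity (1 ∉ 11ℤ); it has no zero divisors, but without unity it is not an integral domain
Commutative: Yes
Integral domain: No
Has unity: No

11ℤ (multiples of 11): Commutative=Yes, Unity=No


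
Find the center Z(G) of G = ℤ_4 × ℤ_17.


Z(G) = {g ∈ G | gx = xg for all x ∈ G}
Direct product of abelian groups is abelian, so Z(G) = G

Z(ℤ_4 × ℤ_17) = ℤ_4 × ℤ_17


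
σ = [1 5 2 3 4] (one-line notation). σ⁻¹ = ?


To find σ⁻¹, swap domain and range:
σ(1) = 1 → σ⁻¹(1) = 1
σ(2) = 5 → σ⁻¹(5) = 2
σ(3) = 2 → σ⁻¹(2) = 3
σ(4) = 3 → σ⁻¹(3) = 4
σ(5) = 4 → σ⁻¹(4) = 5

σ⁻¹ = [1 3 4 5 2]


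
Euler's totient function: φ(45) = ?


Factor n: 45 = 3^2 × 5
φ(n) = n · ∏(1 - 1/p) over distinct primes p | n
φ(45) = 45 · (1 - 1/3) · (1 - 1/5) = 24

φ(45) = 24


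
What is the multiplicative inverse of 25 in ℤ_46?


Use the extended Euclidean algorithm to write 1 = 25·s + 46·t; then s mod 46 is the inverse.
Euclidean algorithm:
  25 = 0·46 + 25
  46 = 1·25 + 21
  25 = 1·21 + 4
  21 = 5·4 + 1
  4 = 4·1 + 0
gcd(25,46) = 1
Back-substitution gives: 25·(-11) + 46·(6) = 1
So 25⁻¹ ≡ -11 ≡ 35 (mod 46)
Check: 25 × 35 = 875 ≡ 1 (mod 46) ✓

25⁻¹ ≡ 35 (mod 46)
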